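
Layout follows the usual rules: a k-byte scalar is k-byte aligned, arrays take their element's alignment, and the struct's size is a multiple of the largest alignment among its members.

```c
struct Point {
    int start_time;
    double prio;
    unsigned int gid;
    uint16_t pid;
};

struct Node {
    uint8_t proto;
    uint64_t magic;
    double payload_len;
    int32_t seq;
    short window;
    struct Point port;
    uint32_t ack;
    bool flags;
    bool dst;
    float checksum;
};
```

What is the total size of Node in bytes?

72 bytes

Point: @0: start_time [4B, align 4] → 4; +4 pad (align 8); @8: prio [8B, align 8] → 16; @16: gid [4B, align 4] → 20; @20: pid [2B, align 2] → 22; +2 tail pad (align 8); size 24, align 8
@0: proto [1B, align 1] → 1
+7 pad (align 8)
@8: magic [8B, align 8] → 16
@16: payload_len [8B, align 8] → 24
@24: seq [4B, align 4] → 28
@28: window [2B, align 2] → 30
+2 pad (align 8)
@32: port [24B, align 8] → 56
@56: ack [4B, align 4] → 60
@60: flags [1B, align 1] → 61
@61: dst [1B, align 1] → 62
+2 pad (align 4)
@64: checksum [4B, align 4] → 68
+4 tail pad (align 8)
size 72, align 8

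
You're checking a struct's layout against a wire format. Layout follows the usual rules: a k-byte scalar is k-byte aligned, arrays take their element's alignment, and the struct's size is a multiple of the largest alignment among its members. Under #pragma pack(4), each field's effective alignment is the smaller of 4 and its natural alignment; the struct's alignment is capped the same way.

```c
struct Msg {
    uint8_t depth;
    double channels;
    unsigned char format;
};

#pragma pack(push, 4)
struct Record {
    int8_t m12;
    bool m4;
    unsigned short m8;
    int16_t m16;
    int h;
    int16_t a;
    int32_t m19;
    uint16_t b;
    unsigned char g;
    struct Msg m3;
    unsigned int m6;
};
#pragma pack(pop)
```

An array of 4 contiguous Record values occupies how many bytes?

Msg: @0: depth [1B, align 1] → 1; +7 pad (align 8); @8: channels [8B, align 8] → 16; @16: format [1B, align 1] → 17; +7 tail pad (align 8); size 24, align 8
@0: m12 [1B, align 1] → 1
@1: m4 [1B, align 1] → 2
@2: m8 [2B, align 2] → 4
@4: m16 [2B, align 2] → 6
+2 pad (align 4)
@8: h [4B, align 4] → 12
@12: a [2B, align 2] → 14
+2 pad (align 4)
@16: m19 [4B, align 4] → 20
@20: b [2B, align 2] → 22
@22: g [1B, align 1] → 23
+1 pad (align 4)
@24: m3 [24B, align 4] → 48
@48: m6 [4B, align 4] → 52
size 52, align 4
array of 4: 4 × 52 = 208

208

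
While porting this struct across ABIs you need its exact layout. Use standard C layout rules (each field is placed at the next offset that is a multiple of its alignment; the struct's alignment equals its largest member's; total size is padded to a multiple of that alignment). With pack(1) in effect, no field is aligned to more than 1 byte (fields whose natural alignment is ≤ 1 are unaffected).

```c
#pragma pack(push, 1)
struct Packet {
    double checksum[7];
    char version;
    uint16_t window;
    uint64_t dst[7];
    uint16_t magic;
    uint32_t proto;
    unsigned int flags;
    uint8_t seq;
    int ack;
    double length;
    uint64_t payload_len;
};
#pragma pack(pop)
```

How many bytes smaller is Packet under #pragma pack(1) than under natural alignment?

natural layout:
  checksum at 0 (size 56, align 8) → ends 56
  version at 56 (size 1, align 1) → ends 57
  pad 1 to align 2 for window
  window at 58 (size 2, align 2) → ends 60
  pad 4 to align 8 for dst
  dst at 64 (size 56, align 8) → ends 120
  magic at 120 (size 2, align 2) → ends 122
  pad 2 to align 4 for proto
  proto at 124 (size 4, align 4) → ends 128
  flags at 128 (size 4, align 4) → ends 132
  seq at 132 (size 1, align 1) → ends 133
  pad 3 to align 4 for ack
  ack at 136 (size 4, align 4) → ends 140
  pad 4 to align 8 for length
  length at 144 (size 8, align 8) → ends 152
  payload_len at 152 (size 8, align 8) → ends 160
  total 160 bytes, alignment 8
packed(1) layout:
  checksum at 0 (size 56, align 1) → ends 56
  version at 56 (size 1, align 1) → ends 57
  window at 57 (size 2, align 1) → ends 59
  dst at 59 (size 56, align 1) → ends 115
  magic at 115 (size 2, align 1) → ends 117
  proto at 117 (size 4, align 1) → ends 121
  flags at 121 (size 4, align 1) → ends 125
  seq at 125 (size 1, align 1) → ends 126
  ack at 126 (size 4, align 1) → ends 130
  length at 130 (size 8, align 1) → ends 138
  payload_len at 138 (size 8, align 1) → ends 146
  total 146 bytes, alignment 1
160 − 146 = 14

14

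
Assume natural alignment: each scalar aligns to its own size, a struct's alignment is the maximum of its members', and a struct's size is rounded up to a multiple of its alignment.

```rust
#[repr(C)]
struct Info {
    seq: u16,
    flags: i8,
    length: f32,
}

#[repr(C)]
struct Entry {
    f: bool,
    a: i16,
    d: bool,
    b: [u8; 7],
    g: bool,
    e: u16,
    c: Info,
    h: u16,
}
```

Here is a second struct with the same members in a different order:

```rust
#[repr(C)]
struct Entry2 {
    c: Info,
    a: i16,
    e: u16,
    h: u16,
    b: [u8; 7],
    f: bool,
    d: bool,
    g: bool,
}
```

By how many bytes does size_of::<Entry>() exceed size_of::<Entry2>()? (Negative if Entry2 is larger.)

4

Info: 0..2  seq  (2B, 2-aligned); 2..3  flags  (1B, 1-aligned); 3..4  -- padding (1B); 4..8  length  (4B, 4-aligned); sizeof = 8, alignof = 4
0..1  f  (1B, 1-aligned)
1..2  -- padding (1B)
2..4  a  (2B, 2-aligned)
4..5  d  (1B, 1-aligned)
5..12  b  (7B, 1-aligned)
12..13  g  (1B, 1-aligned)
13..14  -- padding (1B)
14..16  e  (2B, 2-aligned)
16..24  c  (8B, 4-aligned)
24..26  h  (2B, 2-aligned)
26..28  -- tail padding (2B)
sizeof = 28, alignof = 4
— Entry2 —
0..8  c  (8B, 4-aligned)
8..10  a  (2B, 2-aligned)
10..12  e  (2B, 2-aligned)
12..14  h  (2B, 2-aligned)
14..21  b  (7B, 1-aligned)
21..22  f  (1B, 1-aligned)
22..23  d  (1B, 1-aligned)
23..24  g  (1B, 1-aligned)
sizeof = 24, alignof = 4
28 − 24 = 4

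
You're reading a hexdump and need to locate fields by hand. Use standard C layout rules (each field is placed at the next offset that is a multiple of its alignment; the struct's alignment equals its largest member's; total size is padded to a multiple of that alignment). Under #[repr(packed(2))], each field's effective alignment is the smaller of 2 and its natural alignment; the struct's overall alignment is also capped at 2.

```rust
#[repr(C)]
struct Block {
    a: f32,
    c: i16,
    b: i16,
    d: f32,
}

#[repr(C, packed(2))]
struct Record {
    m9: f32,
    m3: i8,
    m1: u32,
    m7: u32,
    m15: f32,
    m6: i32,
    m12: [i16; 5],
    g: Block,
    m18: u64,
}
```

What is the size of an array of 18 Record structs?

Block: 0..4  a  (4B, 4-aligned); 4..6  c  (2B, 2-aligned); 6..8  b  (2B, 2-aligned); 8..12  d  (4B, 4-aligned); sizeof = 12, alignof = 4
0..4  m9  (4B, 2-aligned)
4..5  m3  (1B, 1-aligned)
5..6  -- padding (1B)
6..10  m1  (4B, 2-aligned)
10..14  m7  (4B, 2-aligned)
14..18  m15  (4B, 2-aligned)
18..22  m6  (4B, 2-aligned)
22..32  m12  (10B, 2-aligned)
32..44  g  (12B, 2-aligned)
44..52  m18  (8B, 2-aligned)
sizeof = 52, alignof = 2
array of 18: 18 × 52 = 936

936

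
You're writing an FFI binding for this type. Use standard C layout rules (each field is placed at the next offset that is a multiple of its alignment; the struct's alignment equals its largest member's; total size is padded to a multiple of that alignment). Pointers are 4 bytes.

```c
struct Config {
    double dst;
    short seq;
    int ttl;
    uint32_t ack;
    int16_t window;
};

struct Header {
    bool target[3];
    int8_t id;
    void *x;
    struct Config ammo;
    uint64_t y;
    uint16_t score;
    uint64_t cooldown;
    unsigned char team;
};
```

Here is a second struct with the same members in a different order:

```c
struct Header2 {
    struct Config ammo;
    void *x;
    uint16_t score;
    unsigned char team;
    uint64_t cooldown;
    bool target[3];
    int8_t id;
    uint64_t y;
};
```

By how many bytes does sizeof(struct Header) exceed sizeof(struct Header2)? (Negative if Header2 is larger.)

Config: 0..8  dst  (8B, 8-aligned); 8..10  seq  (2B, 2-aligned); 10..12  -- padding (2B); 12..16  ttl  (4B, 4-aligned); 16..20  ack  (4B, 4-aligned); 20..22  window  (2B, 2-aligned); 22..24  -- tail padding (2B); sizeof = 24, alignof = 8
0..3  target  (3B, 1-aligned)
3..4  id  (1B, 1-aligned)
4..8  x  (4B, 4-aligned)
8..32  ammo  (24B, 8-aligned)
32..40  y  (8B, 8-aligned)
40..42  score  (2B, 2-aligned)
42..48  -- padding (6B)
48..56  cooldown  (8B, 8-aligned)
56..57  team  (1B, 1-aligned)
57..64  -- tail padding (7B)
sizeof = 64, alignof = 8
— Header2 —
0..24  ammo  (24B, 8-aligned)
24..28  x  (4B, 4-aligned)
28..30  score  (2B, 2-aligned)
30..31  team  (1B, 1-aligned)
31..32  -- padding (1B)
32..40  cooldown  (8B, 8-aligned)
40..43  target  (3B, 1-aligned)
43..44  id  (1B, 1-aligned)
44..48  -- padding (4B)
48..56  y  (8B, 8-aligned)
sizeof = 56, alignof = 8
64 − 56 = 8

8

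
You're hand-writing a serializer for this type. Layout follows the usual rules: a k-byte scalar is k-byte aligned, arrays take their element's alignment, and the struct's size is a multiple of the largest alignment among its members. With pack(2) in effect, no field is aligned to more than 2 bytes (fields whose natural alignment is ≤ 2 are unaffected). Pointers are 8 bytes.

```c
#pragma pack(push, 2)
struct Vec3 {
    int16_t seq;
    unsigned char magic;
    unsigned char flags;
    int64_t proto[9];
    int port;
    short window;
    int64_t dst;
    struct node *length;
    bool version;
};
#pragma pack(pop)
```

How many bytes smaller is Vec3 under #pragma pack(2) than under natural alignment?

12

natural layout:
  seq at 0 (size 2, align 2) → ends 2
  magic at 2 (size 1, align 1) → ends 3
  flags at 3 (size 1, align 1) → ends 4
  pad 4 to align 8 for proto
  proto at 8 (size 72, align 8) → ends 80
  port at 80 (size 4, align 4) → ends 84
  window at 84 (size 2, align 2) → ends 86
  pad 2 to align 8 for dst
  dst at 88 (size 8, align 8) → ends 96
  length at 96 (size 8, align 8) → ends 104
  version at 104 (size 1, align 1) → ends 105
  tail pad 7 to reach multiple of 8
  total 112 bytes, alignment 8
packed(2) layout:
  seq at 0 (size 2, align 2) → ends 2
  magic at 2 (size 1, align 1) → ends 3
  flags at 3 (size 1, align 1) → ends 4
  proto at 4 (size 72, align 2) → ends 76
  port at 76 (size 4, align 2) → ends 80
  window at 80 (size 2, align 2) → ends 82
  dst at 82 (size 8, align 2) → ends 90
  length at 90 (size 8, align 2) → ends 98
  version at 98 (size 1, align 1) → ends 99
  tail pad 1 to reach multiple of 2
  total 100 bytes, alignment 2
112 − 100 = 12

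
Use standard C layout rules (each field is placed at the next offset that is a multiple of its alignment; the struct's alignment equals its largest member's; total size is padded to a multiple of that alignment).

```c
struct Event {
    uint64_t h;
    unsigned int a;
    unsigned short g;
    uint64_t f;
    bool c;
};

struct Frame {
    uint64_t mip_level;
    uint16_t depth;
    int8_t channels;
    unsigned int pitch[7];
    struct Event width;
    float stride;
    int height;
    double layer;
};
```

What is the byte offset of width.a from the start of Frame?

48

Event: @0: h [8B, align 8] → 8; @8: a [4B, align 4] → 12; @12: g [2B, align 2] → 14; +2 pad (align 8); @16: f [8B, align 8] → 24; @24: c [1B, align 1] → 25; +7 tail pad (align 8); size 32, align 8
@0: mip_level [8B, align 8] → 8
@8: depth [2B, align 2] → 10
@10: channels [1B, align 1] → 11
+1 pad (align 4)
@12: pitch [28B, align 4] → 40
@40: width [32B, align 8] → 72
within Event: a at 8
40 + 8 = 48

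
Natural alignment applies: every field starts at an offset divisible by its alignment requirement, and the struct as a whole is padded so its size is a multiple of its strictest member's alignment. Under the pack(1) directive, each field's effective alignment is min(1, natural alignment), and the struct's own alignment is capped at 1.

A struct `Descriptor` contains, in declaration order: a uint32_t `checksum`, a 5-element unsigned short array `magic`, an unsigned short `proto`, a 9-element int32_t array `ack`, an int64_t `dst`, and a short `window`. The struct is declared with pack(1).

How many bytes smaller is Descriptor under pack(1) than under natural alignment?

natural layout:
  0..4  checksum  (4B, 4-aligned)
  4..14  magic  (10B, 2-aligned)
  14..16  proto  (2B, 2-aligned)
  16..52  ack  (36B, 4-aligned)
  52..56  -- padding (4B)
  56..64  dst  (8B, 8-aligned)
  64..66  window  (2B, 2-aligned)
  66..72  -- tail padding (6B)
  sizeof = 72, alignof = 8
packed(1) layout:
  0..4  checksum  (4B, 1-aligned)
  4..14  magic  (10B, 1-aligned)
  14..16  proto  (2B, 1-aligned)
  16..52  ack  (36B, 1-aligned)
  52..60  dst  (8B, 1-aligned)
  60..62  window  (2B, 1-aligned)
  sizeof = 62, alignof = 1
72 − 62 = 10

10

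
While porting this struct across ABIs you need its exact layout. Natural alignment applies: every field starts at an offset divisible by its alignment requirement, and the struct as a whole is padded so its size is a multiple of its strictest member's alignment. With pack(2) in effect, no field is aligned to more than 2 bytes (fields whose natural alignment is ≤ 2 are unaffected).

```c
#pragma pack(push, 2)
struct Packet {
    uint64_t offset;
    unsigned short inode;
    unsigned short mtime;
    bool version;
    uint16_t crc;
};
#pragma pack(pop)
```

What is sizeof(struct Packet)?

16 bytes

offset at 0 (size 8, align 2) → ends 8
inode at 8 (size 2, align 2) → ends 10
mtime at 10 (size 2, align 2) → ends 12
version at 12 (size 1, align 1) → ends 13
pad 1 to align 2 for crc
crc at 14 (size 2, align 2) → ends 16
total 16 bytes, alignment 2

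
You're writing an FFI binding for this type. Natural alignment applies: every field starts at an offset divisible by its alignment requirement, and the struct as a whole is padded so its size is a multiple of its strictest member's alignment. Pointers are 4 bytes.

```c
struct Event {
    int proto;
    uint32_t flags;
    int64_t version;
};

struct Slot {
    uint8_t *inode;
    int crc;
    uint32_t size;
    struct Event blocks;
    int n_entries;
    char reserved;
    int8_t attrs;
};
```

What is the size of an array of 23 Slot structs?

Event: @0: proto [4B, align 4] → 4; @4: flags [4B, align 4] → 8; @8: version [8B, align 8] → 16; size 16, align 8
@0: inode [4B, align 4] → 4
@4: crc [4B, align 4] → 8
@8: size [4B, align 4] → 12
+4 pad (align 8)
@16: blocks [16B, align 8] → 32
@32: n_entries [4B, align 4] → 36
@36: reserved [1B, align 1] → 37
@37: attrs [1B, align 1] → 38
+2 tail pad (align 8)
size 40, align 8
array of 23: 23 × 40 = 920

920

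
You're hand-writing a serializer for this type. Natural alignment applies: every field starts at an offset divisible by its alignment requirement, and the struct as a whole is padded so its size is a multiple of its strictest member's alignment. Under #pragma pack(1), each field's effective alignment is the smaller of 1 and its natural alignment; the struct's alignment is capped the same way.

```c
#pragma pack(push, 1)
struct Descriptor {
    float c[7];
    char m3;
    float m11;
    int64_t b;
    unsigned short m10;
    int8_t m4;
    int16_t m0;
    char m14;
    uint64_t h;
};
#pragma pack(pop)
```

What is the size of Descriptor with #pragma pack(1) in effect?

55

c at 0 (size 28, align 1) → ends 28
m3 at 28 (size 1, align 1) → ends 29
m11 at 29 (size 4, align 1) → ends 33
b at 33 (size 8, align 1) → ends 41
m10 at 41 (size 2, align 1) → ends 43
m4 at 43 (size 1, align 1) → ends 44
m0 at 44 (size 2, align 1) → ends 46
m14 at 46 (size 1, align 1) → ends 47
h at 47 (size 8, align 1) → ends 55
total 55 bytes, alignment 1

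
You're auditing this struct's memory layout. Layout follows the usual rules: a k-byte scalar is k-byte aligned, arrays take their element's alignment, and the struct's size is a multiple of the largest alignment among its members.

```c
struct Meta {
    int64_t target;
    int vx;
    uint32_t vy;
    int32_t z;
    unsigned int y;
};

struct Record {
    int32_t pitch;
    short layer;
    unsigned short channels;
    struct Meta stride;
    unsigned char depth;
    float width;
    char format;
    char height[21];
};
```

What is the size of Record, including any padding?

64 bytes

Meta: 0..8  target  (8B, 8-aligned); 8..12  vx  (4B, 4-aligned); 12..16  vy  (4B, 4-aligned); 16..20  z  (4B, 4-aligned); 20..24  y  (4B, 4-aligned); sizeof = 24, alignof = 8
0..4  pitch  (4B, 4-aligned)
4..6  layer  (2B, 2-aligned)
6..8  channels  (2B, 2-aligned)
8..32  stride  (24B, 8-aligned)
32..33  depth  (1B, 1-aligned)
33..36  -- padding (3B)
36..40  width  (4B, 4-aligned)
40..41  format  (1B, 1-aligned)
41..62  height  (21B, 1-aligned)
62..64  -- tail padding (2B)
sizeof = 64, alignof = 8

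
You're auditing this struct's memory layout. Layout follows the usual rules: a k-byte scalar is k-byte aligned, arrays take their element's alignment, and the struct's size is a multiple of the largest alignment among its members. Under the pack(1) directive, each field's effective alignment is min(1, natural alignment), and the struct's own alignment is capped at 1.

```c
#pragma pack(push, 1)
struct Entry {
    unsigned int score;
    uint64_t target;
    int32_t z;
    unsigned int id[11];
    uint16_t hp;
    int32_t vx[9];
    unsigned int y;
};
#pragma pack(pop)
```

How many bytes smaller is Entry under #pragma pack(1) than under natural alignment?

10

natural layout:
  0..4  score  (4B, 4-aligned)
  4..8  -- padding (4B)
  8..16  target  (8B, 8-aligned)
  16..20  z  (4B, 4-aligned)
  20..64  id  (44B, 4-aligned)
  64..66  hp  (2B, 2-aligned)
  66..68  -- padding (2B)
  68..104  vx  (36B, 4-aligned)
  104..108  y  (4B, 4-aligned)
  108..112  -- tail padding (4B)
  sizeof = 112, alignof = 8
packed(1) layout:
  0..4  score  (4B, 1-aligned)
  4..12  target  (8B, 1-aligned)
  12..16  z  (4B, 1-aligned)
  16..60  id  (44B, 1-aligned)
  60..62  hp  (2B, 1-aligned)
  62..98  vx  (36B, 1-aligned)
  98..102  y  (4B, 1-aligned)
  sizeof = 102, alignof = 1
112 − 102 = 10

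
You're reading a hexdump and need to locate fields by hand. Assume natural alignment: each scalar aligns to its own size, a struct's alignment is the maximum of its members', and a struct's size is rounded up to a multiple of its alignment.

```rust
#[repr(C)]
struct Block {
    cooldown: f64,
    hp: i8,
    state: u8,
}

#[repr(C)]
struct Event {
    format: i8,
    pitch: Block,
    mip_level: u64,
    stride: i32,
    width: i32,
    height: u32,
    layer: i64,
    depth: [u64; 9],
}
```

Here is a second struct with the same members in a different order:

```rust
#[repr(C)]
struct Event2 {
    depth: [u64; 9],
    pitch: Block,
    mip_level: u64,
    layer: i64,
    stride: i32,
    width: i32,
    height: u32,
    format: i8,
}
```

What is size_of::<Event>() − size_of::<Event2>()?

8

Block: cooldown at 0 (size 8, align 8) → ends 8; hp at 8 (size 1, align 1) → ends 9; state at 9 (size 1, align 1) → ends 10; tail pad 6 to reach multiple of 8; total 16 bytes, alignment 8
format at 0 (size 1, align 1) → ends 1
pad 7 to align 8 for pitch
pitch at 8 (size 16, align 8) → ends 24
mip_level at 24 (size 8, align 8) → ends 32
stride at 32 (size 4, align 4) → ends 36
width at 36 (size 4, align 4) → ends 40
height at 40 (size 4, align 4) → ends 44
pad 4 to align 8 for layer
layer at 48 (size 8, align 8) → ends 56
depth at 56 (size 72, align 8) → ends 128
total 128 bytes, alignment 8
— Event2 —
depth at 0 (size 72, align 8) → ends 72
pitch at 72 (size 16, align 8) → ends 88
mip_level at 88 (size 8, align 8) → ends 96
layer at 96 (size 8, align 8) → ends 104
stride at 104 (size 4, align 4) → ends 108
width at 108 (size 4, align 4) → ends 112
height at 112 (size 4, align 4) → ends 116
format at 116 (size 1, align 1) → ends 117
tail pad 3 to reach multiple of 8
total 120 bytes, alignment 8
128 − 120 = 8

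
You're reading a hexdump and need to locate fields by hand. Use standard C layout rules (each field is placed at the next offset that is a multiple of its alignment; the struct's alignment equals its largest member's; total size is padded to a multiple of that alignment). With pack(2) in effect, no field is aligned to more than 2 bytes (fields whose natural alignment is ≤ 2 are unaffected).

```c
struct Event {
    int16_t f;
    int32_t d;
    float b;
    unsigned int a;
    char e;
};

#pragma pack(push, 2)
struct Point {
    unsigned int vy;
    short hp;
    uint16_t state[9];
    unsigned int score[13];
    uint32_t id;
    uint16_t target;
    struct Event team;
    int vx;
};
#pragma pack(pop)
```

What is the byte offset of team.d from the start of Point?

Event: @0: f [2B, align 2] → 2; +2 pad (align 4); @4: d [4B, align 4] → 8; @8: b [4B, align 4] → 12; @12: a [4B, align 4] → 16; @16: e [1B, align 1] → 17; +3 tail pad (align 4); size 20, align 4
@0: vy [4B, align 2] → 4
@4: hp [2B, align 2] → 6
@6: state [18B, align 2] → 24
@24: score [52B, align 2] → 76
@76: id [4B, align 2] → 80
@80: target [2B, align 2] → 82
@82: team [20B, align 2] → 102
within Event: d at 4
82 + 4 = 86

86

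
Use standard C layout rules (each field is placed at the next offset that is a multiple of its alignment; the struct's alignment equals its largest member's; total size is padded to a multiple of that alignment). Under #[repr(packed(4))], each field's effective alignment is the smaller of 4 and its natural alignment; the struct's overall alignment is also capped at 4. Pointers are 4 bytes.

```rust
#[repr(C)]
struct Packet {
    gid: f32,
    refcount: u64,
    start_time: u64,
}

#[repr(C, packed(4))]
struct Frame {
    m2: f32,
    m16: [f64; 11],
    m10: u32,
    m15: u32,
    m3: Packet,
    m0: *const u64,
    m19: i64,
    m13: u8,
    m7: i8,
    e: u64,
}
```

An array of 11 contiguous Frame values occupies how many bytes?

1628

Packet: gid at 0 (size 4, align 4) → ends 4; pad 4 to align 8 for refcount; refcount at 8 (size 8, align 8) → ends 16; start_time at 16 (size 8, align 8) → ends 24; total 24 bytes, alignment 8
m2 at 0 (size 4, align 4) → ends 4
m16 at 4 (size 88, align 4) → ends 92
m10 at 92 (size 4, align 4) → ends 96
m15 at 96 (size 4, align 4) → ends 100
m3 at 100 (size 24, align 4) → ends 124
m0 at 124 (size 4, align 4) → ends 128
m19 at 128 (size 8, align 4) → ends 136
m13 at 136 (size 1, align 1) → ends 137
m7 at 137 (size 1, align 1) → ends 138
pad 2 to align 4 for e
e at 140 (size 8, align 4) → ends 148
total 148 bytes, alignment 4
array of 11: 11 × 148 = 1628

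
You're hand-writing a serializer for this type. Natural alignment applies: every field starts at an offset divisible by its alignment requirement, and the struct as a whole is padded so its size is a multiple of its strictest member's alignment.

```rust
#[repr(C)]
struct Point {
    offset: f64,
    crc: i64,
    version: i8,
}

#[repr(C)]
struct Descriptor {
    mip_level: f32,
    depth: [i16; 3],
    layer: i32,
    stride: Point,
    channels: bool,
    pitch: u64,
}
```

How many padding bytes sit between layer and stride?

0

Point: @0: offset [8B, align 8] → 8; @8: crc [8B, align 8] → 16; @16: version [1B, align 1] → 17; +7 tail pad (align 8); size 24, align 8
@0: mip_level [4B, align 4] → 4
@4: depth [6B, align 2] → 10
+2 pad (align 4)
@12: layer [4B, align 4] → 16
@16: stride [24B, align 8] → 40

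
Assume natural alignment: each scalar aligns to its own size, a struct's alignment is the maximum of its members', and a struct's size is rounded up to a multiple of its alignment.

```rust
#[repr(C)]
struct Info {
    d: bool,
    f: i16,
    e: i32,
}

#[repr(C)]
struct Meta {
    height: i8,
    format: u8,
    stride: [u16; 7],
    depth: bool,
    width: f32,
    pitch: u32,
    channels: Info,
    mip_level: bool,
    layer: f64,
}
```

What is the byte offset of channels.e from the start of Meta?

Info: d at 0 (size 1, align 1) → ends 1; pad 1 to align 2 for f; f at 2 (size 2, align 2) → ends 4; e at 4 (size 4, align 4) → ends 8; total 8 bytes, alignment 4
height at 0 (size 1, align 1) → ends 1
format at 1 (size 1, align 1) → ends 2
stride at 2 (size 14, align 2) → ends 16
depth at 16 (size 1, align 1) → ends 17
pad 3 to align 4 for width
width at 20 (size 4, align 4) → ends 24
pitch at 24 (size 4, align 4) → ends 28
channels at 28 (size 8, align 4) → ends 36
within Info: e at 4
28 + 4 = 32

32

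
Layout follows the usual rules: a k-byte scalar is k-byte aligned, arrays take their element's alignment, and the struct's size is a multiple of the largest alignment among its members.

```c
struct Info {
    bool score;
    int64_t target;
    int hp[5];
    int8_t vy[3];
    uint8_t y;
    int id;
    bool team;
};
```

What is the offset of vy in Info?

score at 0 (size 1, align 1) → ends 1
pad 7 to align 8 for target
target at 8 (size 8, align 8) → ends 16
hp at 16 (size 20, align 4) → ends 36
vy at 36 (size 3, align 1) → ends 39

36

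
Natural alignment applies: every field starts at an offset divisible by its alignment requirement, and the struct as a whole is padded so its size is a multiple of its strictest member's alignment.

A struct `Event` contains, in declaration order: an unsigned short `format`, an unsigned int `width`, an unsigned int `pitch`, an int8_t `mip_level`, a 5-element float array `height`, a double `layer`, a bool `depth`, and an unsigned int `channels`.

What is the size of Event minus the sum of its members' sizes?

12

format at 0 (size 2, align 2) → ends 2
pad 2 to align 4 for width
width at 4 (size 4, align 4) → ends 8
pitch at 8 (size 4, align 4) → ends 12
mip_level at 12 (size 1, align 1) → ends 13
pad 3 to align 4 for height
height at 16 (size 20, align 4) → ends 36
pad 4 to align 8 for layer
layer at 40 (size 8, align 8) → ends 48
depth at 48 (size 1, align 1) → ends 49
pad 3 to align 4 for channels
channels at 52 (size 4, align 4) → ends 56
total 56 bytes, alignment 8
data bytes 44, size 56 → padding 12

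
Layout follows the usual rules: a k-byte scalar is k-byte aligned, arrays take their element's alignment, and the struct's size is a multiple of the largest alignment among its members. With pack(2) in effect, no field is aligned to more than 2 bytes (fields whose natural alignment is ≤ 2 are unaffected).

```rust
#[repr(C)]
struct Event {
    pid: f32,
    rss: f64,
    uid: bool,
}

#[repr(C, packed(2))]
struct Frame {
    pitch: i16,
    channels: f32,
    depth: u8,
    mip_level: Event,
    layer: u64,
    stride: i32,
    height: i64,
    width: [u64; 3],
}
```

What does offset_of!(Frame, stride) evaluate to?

Event: 0..4  pid  (4B, 4-aligned); 4..8  -- padding (4B); 8..16  rss  (8B, 8-aligned); 16..17  uid  (1B, 1-aligned); 17..24  -- tail padding (7B); sizeof = 24, alignof = 8
0..2  pitch  (2B, 2-aligned)
2..6  channels  (4B, 2-aligned)
6..7  depth  (1B, 1-aligned)
7..8  -- padding (1B)
8..32  mip_level  (24B, 2-aligned)
32..40  layer  (8B, 2-aligned)
40..44  stride  (4B, 2-aligned)

40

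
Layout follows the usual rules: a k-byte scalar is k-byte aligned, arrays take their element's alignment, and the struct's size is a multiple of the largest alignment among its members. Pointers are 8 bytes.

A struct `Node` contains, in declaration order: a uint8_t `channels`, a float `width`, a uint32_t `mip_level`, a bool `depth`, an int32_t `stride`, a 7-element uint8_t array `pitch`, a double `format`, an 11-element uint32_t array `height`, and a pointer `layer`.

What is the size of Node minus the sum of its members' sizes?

15

@0: channels [1B, align 1] → 1
+3 pad (align 4)
@4: width [4B, align 4] → 8
@8: mip_level [4B, align 4] → 12
@12: depth [1B, align 1] → 13
+3 pad (align 4)
@16: stride [4B, align 4] → 20
@20: pitch [7B, align 1] → 27
+5 pad (align 8)
@32: format [8B, align 8] → 40
@40: height [44B, align 4] → 84
+4 pad (align 8)
@88: layer [8B, align 8] → 96
size 96, align 8
data bytes 81, size 96 → padding 15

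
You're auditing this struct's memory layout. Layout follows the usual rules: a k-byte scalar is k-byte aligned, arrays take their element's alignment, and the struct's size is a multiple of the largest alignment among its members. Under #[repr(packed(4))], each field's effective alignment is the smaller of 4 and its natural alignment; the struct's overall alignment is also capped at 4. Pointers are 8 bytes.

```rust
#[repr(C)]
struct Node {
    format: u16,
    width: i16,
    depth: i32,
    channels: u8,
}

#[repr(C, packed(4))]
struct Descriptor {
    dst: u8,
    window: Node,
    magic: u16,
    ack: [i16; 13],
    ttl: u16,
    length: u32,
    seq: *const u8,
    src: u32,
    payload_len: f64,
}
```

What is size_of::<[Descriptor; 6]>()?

432

Node: 0..2  format  (2B, 2-aligned); 2..4  width  (2B, 2-aligned); 4..8  depth  (4B, 4-aligned); 8..9  channels  (1B, 1-aligned); 9..12  -- tail padding (3B); sizeof = 12, alignof = 4
0..1  dst  (1B, 1-aligned)
1..4  -- padding (3B)
4..16  window  (12B, 4-aligned)
16..18  magic  (2B, 2-aligned)
18..44  ack  (26B, 2-aligned)
44..46  ttl  (2B, 2-aligned)
46..48  -- padding (2B)
48..52  length  (4B, 4-aligned)
52..60  seq  (8B, 4-aligned)
60..64  src  (4B, 4-aligned)
64..72  payload_len  (8B, 4-aligned)
sizeof = 72, alignof = 4
array of 6: 6 × 72 = 432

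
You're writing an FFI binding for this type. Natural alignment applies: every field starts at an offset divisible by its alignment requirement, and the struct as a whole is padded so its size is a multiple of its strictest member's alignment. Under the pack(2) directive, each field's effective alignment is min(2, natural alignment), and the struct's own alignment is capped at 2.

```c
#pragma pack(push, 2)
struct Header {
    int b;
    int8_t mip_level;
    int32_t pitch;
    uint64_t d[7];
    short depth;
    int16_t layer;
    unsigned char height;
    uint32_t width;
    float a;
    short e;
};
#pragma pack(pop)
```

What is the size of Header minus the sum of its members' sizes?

2

b at 0 (size 4, align 2) → ends 4
mip_level at 4 (size 1, align 1) → ends 5
pad 1 to align 2 for pitch
pitch at 6 (size 4, align 2) → ends 10
d at 10 (size 56, align 2) → ends 66
depth at 66 (size 2, align 2) → ends 68
layer at 68 (size 2, align 2) → ends 70
height at 70 (size 1, align 1) → ends 71
pad 1 to align 2 for width
width at 72 (size 4, align 2) → ends 76
a at 76 (size 4, align 2) → ends 80
e at 80 (size 2, align 2) → ends 82
total 82 bytes, alignment 2
data bytes 80, size 82 → padding 2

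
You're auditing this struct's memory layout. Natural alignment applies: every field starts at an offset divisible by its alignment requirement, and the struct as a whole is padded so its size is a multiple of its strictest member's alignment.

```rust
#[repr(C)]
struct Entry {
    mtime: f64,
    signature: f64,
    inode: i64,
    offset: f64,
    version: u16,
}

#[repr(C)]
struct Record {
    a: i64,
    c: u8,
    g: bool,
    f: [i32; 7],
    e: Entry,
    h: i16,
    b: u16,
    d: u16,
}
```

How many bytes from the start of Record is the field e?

Entry: @0: mtime [8B, align 8] → 8; @8: signature [8B, align 8] → 16; @16: inode [8B, align 8] → 24; @24: offset [8B, align 8] → 32; @32: version [2B, align 2] → 34; +6 tail pad (align 8); size 40, align 8
@0: a [8B, align 8] → 8
@8: c [1B, align 1] → 9
@9: g [1B, align 1] → 10
+2 pad (align 4)
@12: f [28B, align 4] → 40
@40: e [40B, align 8] → 80

40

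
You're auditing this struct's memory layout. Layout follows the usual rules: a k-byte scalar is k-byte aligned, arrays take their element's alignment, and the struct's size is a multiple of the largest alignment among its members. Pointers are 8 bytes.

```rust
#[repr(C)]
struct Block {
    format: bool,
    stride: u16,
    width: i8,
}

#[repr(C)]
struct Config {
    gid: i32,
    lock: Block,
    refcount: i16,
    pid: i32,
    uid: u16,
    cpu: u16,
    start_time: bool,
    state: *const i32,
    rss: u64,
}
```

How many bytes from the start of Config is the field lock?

4

Block: @0: format [1B, align 1] → 1; +1 pad (align 2); @2: stride [2B, align 2] → 4; @4: width [1B, align 1] → 5; +1 tail pad (align 2); size 6, align 2
@0: gid [4B, align 4] → 4
@4: lock [6B, align 2] → 10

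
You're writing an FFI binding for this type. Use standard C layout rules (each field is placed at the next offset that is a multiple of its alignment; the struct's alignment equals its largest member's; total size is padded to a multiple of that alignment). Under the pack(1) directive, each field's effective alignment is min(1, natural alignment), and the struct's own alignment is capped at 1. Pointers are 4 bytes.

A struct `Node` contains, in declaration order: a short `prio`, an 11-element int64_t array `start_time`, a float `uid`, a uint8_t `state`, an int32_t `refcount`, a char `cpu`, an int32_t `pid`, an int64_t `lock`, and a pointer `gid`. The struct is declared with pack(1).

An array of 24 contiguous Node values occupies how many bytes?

0..2  prio  (2B, 1-aligned)
2..90  start_time  (88B, 1-aligned)
90..94  uid  (4B, 1-aligned)
94..95  state  (1B, 1-aligned)
95..99  refcount  (4B, 1-aligned)
99..100  cpu  (1B, 1-aligned)
100..104  pid  (4B, 1-aligned)
104..112  lock  (8B, 1-aligned)
112..116  gid  (4B, 1-aligned)
sizeof = 116, alignof = 1
array of 24: 24 × 116 = 2784

2784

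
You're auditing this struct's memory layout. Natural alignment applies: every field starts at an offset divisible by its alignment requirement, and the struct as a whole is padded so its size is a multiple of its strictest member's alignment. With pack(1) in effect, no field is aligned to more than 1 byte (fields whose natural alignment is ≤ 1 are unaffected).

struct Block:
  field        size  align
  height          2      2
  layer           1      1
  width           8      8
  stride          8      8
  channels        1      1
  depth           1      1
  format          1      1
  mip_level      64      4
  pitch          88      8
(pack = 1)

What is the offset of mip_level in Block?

22

@0: height [2B, align 1] → 2
@2: layer [1B, align 1] → 3
@3: width [8B, align 1] → 11
@11: stride [8B, align 1] → 19
@19: channels [1B, align 1] → 20
@20: depth [1B, align 1] → 21
@21: format [1B, align 1] → 22
@22: mip_level [64B, align 1] → 86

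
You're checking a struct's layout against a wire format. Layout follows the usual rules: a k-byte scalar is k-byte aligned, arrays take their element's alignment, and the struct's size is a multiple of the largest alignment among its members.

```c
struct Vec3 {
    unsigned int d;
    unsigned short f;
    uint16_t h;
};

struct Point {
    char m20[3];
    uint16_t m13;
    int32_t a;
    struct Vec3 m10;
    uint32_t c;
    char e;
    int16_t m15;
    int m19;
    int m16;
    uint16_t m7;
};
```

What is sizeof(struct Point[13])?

520

Vec3: d at 0 (size 4, align 4) → ends 4; f at 4 (size 2, align 2) → ends 6; h at 6 (size 2, align 2) → ends 8; total 8 bytes, alignment 4
m20 at 0 (size 3, align 1) → ends 3
pad 1 to align 2 for m13
m13 at 4 (size 2, align 2) → ends 6
pad 2 to align 4 for a
a at 8 (size 4, align 4) → ends 12
m10 at 12 (size 8, align 4) → ends 20
c at 20 (size 4, align 4) → ends 24
e at 24 (size 1, align 1) → ends 25
pad 1 to align 2 for m15
m15 at 26 (size 2, align 2) → ends 28
m19 at 28 (size 4, align 4) → ends 32
m16 at 32 (size 4, align 4) → ends 36
m7 at 36 (size 2, align 2) → ends 38
tail pad 2 to reach multiple of 4
total 40 bytes, alignment 4
array of 13: 13 × 40 = 520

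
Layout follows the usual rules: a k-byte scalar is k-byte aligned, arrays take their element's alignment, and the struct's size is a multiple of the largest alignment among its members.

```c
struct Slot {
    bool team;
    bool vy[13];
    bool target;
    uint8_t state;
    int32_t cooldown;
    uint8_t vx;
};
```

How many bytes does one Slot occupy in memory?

24

team at 0 (size 1, align 1) → ends 1
vy at 1 (size 13, align 1) → ends 14
target at 14 (size 1, align 1) → ends 15
state at 15 (size 1, align 1) → ends 16
cooldown at 16 (size 4, align 4) → ends 20
vx at 20 (size 1, align 1) → ends 21
tail pad 3 to reach multiple of 4
total 24 bytes, alignment 4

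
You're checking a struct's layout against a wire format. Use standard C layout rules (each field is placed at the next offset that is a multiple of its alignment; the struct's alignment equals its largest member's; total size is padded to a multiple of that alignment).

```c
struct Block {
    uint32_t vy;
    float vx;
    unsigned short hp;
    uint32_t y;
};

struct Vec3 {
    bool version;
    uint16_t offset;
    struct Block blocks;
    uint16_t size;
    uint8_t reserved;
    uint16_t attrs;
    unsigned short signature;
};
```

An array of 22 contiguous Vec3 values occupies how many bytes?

616

Block: @0: vy [4B, align 4] → 4; @4: vx [4B, align 4] → 8; @8: hp [2B, align 2] → 10; +2 pad (align 4); @12: y [4B, align 4] → 16; size 16, align 4
@0: version [1B, align 1] → 1
+1 pad (align 2)
@2: offset [2B, align 2] → 4
@4: blocks [16B, align 4] → 20
@20: size [2B, align 2] → 22
@22: reserved [1B, align 1] → 23
+1 pad (align 2)
@24: attrs [2B, align 2] → 26
@26: signature [2B, align 2] → 28
size 28, align 4
array of 22: 22 × 28 = 616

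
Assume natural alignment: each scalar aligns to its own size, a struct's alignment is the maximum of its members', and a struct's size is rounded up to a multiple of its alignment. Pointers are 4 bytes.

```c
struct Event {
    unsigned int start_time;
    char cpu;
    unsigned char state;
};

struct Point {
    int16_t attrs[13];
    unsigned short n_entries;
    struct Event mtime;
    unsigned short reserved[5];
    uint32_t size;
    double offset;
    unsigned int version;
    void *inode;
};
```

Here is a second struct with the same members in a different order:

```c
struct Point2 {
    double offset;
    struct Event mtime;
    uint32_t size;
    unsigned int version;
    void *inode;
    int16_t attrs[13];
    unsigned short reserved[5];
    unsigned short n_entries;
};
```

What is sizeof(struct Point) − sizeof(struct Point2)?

0

Event: @0: start_time [4B, align 4] → 4; @4: cpu [1B, align 1] → 5; @5: state [1B, align 1] → 6; +2 tail pad (align 4); size 8, align 4
@0: attrs [26B, align 2] → 26
@26: n_entries [2B, align 2] → 28
@28: mtime [8B, align 4] → 36
@36: reserved [10B, align 2] → 46
+2 pad (align 4)
@48: size [4B, align 4] → 52
+4 pad (align 8)
@56: offset [8B, align 8] → 64
@64: version [4B, align 4] → 68
@68: inode [4B, align 4] → 72
size 72, align 8
— Point2 —
@0: offset [8B, align 8] → 8
@8: mtime [8B, align 4] → 16
@16: size [4B, align 4] → 20
@20: version [4B, align 4] → 24
@24: inode [4B, align 4] → 28
@28: attrs [26B, align 2] → 54
@54: reserved [10B, align 2] → 64
@64: n_entries [2B, align 2] → 66
+6 tail pad (align 8)
size 72, align 8
72 − 72 = 0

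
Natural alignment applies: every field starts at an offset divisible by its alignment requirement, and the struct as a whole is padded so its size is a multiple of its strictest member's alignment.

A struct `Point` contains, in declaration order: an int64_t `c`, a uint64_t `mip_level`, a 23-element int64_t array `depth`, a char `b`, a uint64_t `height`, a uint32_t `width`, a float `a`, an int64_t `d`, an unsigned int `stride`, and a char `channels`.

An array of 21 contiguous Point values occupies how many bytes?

5040

0..8  c  (8B, 8-aligned)
8..16  mip_level  (8B, 8-aligned)
16..200  depth  (184B, 8-aligned)
200..201  b  (1B, 1-aligned)
201..208  -- padding (7B)
208..216  height  (8B, 8-aligned)
216..220  width  (4B, 4-aligned)
220..224  a  (4B, 4-aligned)
224..232  d  (8B, 8-aligned)
232..236  stride  (4B, 4-aligned)
236..237  channels  (1B, 1-aligned)
237..240  -- tail padding (3B)
sizeof = 240, alignof = 8
array of 21: 21 × 240 = 5040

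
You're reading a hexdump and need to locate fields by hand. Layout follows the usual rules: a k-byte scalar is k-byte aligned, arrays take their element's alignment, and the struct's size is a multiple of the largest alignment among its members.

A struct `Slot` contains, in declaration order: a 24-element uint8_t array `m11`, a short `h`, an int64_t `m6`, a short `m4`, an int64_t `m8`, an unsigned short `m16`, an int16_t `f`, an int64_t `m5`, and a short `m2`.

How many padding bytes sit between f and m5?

0..24  m11  (24B, 1-aligned)
24..26  h  (2B, 2-aligned)
26..32  -- padding (6B)
32..40  m6  (8B, 8-aligned)
40..42  m4  (2B, 2-aligned)
42..48  -- padding (6B)
48..56  m8  (8B, 8-aligned)
56..58  m16  (2B, 2-aligned)
58..60  f  (2B, 2-aligned)
60..64  -- padding (4B)
64..72  m5  (8B, 8-aligned)

4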